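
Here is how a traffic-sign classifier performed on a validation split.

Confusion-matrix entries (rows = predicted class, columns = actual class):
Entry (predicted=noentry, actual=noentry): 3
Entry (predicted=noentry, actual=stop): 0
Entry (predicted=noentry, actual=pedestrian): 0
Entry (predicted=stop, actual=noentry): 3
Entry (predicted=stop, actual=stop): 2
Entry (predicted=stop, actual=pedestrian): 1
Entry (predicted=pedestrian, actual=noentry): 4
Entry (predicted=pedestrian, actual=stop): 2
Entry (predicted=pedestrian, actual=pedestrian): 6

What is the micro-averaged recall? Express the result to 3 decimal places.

Micro-averaging pools counts across classes: ΣTP=11, ΣFP=10, ΣFN=10.
Micro-recall = TP/(TP+FN) on pooled counts = 0.524 (equals overall accuracy in single-label multiclass).

0.524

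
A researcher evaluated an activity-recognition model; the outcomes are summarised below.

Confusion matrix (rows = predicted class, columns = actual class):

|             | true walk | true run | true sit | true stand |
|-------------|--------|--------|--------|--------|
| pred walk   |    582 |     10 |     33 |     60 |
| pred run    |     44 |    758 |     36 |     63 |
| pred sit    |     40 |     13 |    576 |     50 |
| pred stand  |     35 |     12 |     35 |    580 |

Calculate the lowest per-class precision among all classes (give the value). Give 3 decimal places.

0.841

Per-class precision (TP/(TP+FP)):
  walk: TP=582, FP=10+33+60=103 → 582/685 = 0.8496
  run: TP=758, FP=44+36+63=143 → 758/901 = 0.8413
  sit: TP=576, FP=40+13+50=103 → 576/679 = 0.8483
  stand: TP=580, FP=35+12+35=82 → 580/662 = 0.8761
Lowest is class 'run' with precision = 0.841.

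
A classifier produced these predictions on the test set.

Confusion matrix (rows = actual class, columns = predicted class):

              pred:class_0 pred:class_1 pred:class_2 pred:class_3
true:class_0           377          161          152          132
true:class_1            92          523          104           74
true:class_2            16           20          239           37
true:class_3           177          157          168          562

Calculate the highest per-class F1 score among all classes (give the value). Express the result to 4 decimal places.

Per-class F1 score (2·TP/(2·TP+FP+FN)):
  class_0: TP=377, FP=92+16+177=285, FN=161+152+132=445 → 754/1484 = 0.50809
  class_1: TP=523, FP=161+20+157=338, FN=92+104+74=270 → 1046/1654 = 0.63241
  class_2: TP=239, FP=152+104+168=424, FN=16+20+37=73 → 478/975 = 0.49026
  class_3: TP=562, FP=132+74+37=243, FN=177+157+168=502 → 1124/1869 = 0.60139
Highest is class 'class_1' with F1 score = 0.6324.

0.6324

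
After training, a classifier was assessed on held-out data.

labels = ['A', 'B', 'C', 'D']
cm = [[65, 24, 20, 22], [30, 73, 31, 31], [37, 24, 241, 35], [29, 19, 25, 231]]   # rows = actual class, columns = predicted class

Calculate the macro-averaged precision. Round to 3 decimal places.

Per-class precision (TP/(TP+FP)):
  A: TP=65, FP=30+37+29=96 → 65/161 = 0.4037
  B: TP=73, FP=24+24+19=67 → 73/140 = 0.5214
  C: TP=241, FP=20+31+25=76 → 241/317 = 0.7603
  D: TP=231, FP=22+31+35=88 → 231/319 = 0.7241
Macro-precision = mean = (0.4037 + 0.5214 + 0.7603 + 0.7241) / 4 = 0.602

0.602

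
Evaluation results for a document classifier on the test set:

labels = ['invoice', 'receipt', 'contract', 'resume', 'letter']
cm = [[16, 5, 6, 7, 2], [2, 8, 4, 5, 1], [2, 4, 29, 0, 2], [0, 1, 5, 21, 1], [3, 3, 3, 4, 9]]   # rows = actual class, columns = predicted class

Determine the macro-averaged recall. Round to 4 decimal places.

Per-class recall (TP/(TP+FN)):
  invoice: TP=16, FN=5+6+7+2=20 → 16/36 = 0.44444
  receipt: TP=8, FN=2+4+5+1=12 → 8/20 = 0.40000
  contract: TP=29, FN=2+4+0+2=8 → 29/37 = 0.78378
  resume: TP=21, FN=0+1+5+1=7 → 21/28 = 0.75000
  letter: TP=9, FN=3+3+3+4=13 → 9/22 = 0.40909
Macro-recall = mean = (0.44444 + 0.40000 + 0.78378 + 0.75000 + 0.40909) / 5 = 0.5575

0.5575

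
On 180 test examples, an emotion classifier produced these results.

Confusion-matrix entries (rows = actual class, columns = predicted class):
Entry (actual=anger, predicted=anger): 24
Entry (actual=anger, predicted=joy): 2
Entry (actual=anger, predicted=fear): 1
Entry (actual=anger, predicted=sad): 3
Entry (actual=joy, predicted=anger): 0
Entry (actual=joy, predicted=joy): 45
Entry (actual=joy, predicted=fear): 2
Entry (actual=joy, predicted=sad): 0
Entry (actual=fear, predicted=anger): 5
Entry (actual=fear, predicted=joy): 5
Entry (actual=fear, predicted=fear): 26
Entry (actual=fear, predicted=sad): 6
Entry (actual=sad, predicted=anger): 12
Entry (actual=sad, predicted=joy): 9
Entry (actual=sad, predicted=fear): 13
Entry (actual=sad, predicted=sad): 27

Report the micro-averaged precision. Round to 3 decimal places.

0.678

Micro-averaging pools counts across classes: ΣTP=122, ΣFP=58, ΣFN=58.
Micro-precision = TP/(TP+FP) on pooled counts = 0.678 (equals overall accuracy in single-label multiclass).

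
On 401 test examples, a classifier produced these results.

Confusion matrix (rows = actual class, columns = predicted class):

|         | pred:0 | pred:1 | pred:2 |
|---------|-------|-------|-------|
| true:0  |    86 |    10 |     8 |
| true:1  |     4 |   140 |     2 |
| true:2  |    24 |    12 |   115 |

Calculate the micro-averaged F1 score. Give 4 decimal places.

0.8504

Micro-averaging pools counts across classes: ΣTP=341, ΣFP=60, ΣFN=60.
Micro-F1 score = 2·TP/(2·TP+FP+FN) on pooled counts = 0.8504 (equals overall accuracy in single-label multiclass).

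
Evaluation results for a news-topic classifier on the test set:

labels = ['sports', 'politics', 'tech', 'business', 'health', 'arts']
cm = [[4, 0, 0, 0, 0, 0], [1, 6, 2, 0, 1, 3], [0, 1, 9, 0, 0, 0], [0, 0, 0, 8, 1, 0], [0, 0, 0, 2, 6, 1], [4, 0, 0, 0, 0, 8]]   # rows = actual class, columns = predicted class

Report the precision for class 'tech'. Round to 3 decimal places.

0.818

Treat 'tech' as positive and all other classes as negative.
precision = TP/(TP+FP).
tech: TP=9, FP=0+2+0+0+0=2 → 9/11 = 0.8182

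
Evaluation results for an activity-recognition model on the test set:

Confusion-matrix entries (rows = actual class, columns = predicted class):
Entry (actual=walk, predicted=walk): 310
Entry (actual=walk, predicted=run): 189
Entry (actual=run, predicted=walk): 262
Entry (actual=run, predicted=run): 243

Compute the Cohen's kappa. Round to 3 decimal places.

0.102

Observed agreement pₒ = trace/N = 553/1004 = 0.5508
Expected agreement pₑ = Σ (rowᵢ·colᵢ)/N² = (499·572 + 505·432)/1004² = 0.4996
κ = (pₒ − pₑ)/(1 − pₑ) = (0.5508 − 0.4996)/(1 − 0.4996) = 0.102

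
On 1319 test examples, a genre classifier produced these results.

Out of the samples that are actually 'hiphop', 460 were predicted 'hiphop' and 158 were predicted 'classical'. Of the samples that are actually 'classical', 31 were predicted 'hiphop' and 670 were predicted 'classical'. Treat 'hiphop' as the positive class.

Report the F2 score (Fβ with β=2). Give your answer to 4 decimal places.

0.7762

Fβ = (1+β²)·TP / ((1+β²)·TP + β²·FN + FP), with β²=4
= 5·460 / (5·460 + 4·158 + 31) = 0.7762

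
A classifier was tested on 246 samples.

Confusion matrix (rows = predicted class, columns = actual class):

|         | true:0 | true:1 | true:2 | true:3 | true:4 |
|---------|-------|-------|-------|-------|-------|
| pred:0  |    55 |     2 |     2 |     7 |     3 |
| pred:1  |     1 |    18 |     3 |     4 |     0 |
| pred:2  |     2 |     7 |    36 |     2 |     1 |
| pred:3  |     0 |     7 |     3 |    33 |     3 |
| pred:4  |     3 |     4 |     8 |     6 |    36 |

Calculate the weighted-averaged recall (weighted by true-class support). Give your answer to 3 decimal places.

0.724

Per-class recall (TP/(TP+FN)):
  0: TP=55, FN=1+2+0+3=6 → 55/61 = 0.9016
  1: TP=18, FN=2+7+7+4=20 → 18/38 = 0.4737
  2: TP=36, FN=2+3+3+8=16 → 36/52 = 0.6923
  3: TP=33, FN=7+4+2+6=19 → 33/52 = 0.6346
  4: TP=36, FN=3+0+1+3=7 → 36/43 = 0.8372
Weighted-recall = Σ (supportᵢ/N)·recallᵢ with N=246: (61/246)·0.9016 + (38/246)·0.4737 + (52/246)·0.6923 + (52/246)·0.6346 + (43/246)·0.8372 = 0.724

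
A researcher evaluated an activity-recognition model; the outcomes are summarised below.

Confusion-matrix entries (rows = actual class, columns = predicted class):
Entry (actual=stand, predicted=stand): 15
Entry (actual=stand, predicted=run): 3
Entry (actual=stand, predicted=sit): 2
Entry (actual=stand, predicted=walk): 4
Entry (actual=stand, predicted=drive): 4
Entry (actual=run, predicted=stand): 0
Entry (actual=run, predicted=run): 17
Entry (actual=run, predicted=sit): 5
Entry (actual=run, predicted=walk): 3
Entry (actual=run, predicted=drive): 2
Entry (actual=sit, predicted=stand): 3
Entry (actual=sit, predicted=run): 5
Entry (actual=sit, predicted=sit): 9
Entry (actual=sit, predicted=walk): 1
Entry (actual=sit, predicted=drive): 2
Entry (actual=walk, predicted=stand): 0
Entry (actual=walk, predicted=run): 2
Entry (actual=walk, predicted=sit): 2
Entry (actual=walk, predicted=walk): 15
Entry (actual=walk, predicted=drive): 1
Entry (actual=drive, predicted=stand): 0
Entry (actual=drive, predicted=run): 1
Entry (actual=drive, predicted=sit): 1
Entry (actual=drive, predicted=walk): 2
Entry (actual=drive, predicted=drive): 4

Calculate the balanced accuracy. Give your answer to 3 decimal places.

0.573

Balanced accuracy = mean of per-class recall.
  stand: recall = 15/28 = 0.5357
  run: recall = 17/27 = 0.6296
  sit: recall = 9/20 = 0.4500
  walk: recall = 15/20 = 0.7500
  drive: recall = 4/8 = 0.5000
Mean = (0.5357 + 0.6296 + 0.4500 + 0.7500 + 0.5000) / 5 = 0.573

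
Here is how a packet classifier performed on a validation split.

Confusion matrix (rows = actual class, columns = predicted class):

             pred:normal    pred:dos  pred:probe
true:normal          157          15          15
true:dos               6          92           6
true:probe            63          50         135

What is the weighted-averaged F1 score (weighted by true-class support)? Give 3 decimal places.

0.707

Per-class F1 score (2·TP/(2·TP+FP+FN)):
  normal: TP=157, FP=6+63=69, FN=15+15=30 → 314/413 = 0.7603
  dos: TP=92, FP=15+50=65, FN=6+6=12 → 184/261 = 0.7050
  probe: TP=135, FP=15+6=21, FN=63+50=113 → 270/404 = 0.6683
Weighted-F1 score = Σ (supportᵢ/N)·F1 scoreᵢ with N=539: (187/539)·0.7603 + (104/539)·0.7050 + (248/539)·0.6683 = 0.707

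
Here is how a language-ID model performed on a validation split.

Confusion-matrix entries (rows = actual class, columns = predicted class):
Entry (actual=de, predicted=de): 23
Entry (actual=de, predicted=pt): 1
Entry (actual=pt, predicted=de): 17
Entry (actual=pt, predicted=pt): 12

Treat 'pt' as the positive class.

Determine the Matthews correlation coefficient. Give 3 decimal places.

0.431

MCC = (TP·TN − FP·FN) / √((TP+FP)(TP+FN)(TN+FP)(TN+FN))
Numerator = 12·23 − 1·17 = 259
Denominator = √(13·29·24·40) = √361920 = 601.5979
MCC = 259 / 601.5979 = 0.431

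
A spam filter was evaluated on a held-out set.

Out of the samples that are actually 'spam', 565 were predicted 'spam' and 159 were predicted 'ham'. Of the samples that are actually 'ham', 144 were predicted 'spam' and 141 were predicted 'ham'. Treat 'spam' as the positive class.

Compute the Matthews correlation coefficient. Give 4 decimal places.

0.2710

MCC = (TP·TN − FP·FN) / √((TP+FP)(TP+FN)(TN+FP)(TN+FN))
Numerator = 565·141 − 144·159 = 56769
Denominator = √(709·724·285·300) = √43888518000 = 209495.8663
MCC = 56769 / 209495.8663 = 0.2710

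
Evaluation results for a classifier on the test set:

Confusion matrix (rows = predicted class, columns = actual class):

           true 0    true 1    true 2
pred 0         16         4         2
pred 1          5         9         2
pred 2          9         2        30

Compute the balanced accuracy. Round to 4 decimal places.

0.6719

Balanced accuracy = mean of per-class recall.
  0: recall = 16/30 = 0.53333
  1: recall = 9/15 = 0.60000
  2: recall = 30/34 = 0.88235
Mean = (0.53333 + 0.60000 + 0.88235) / 3 = 0.6719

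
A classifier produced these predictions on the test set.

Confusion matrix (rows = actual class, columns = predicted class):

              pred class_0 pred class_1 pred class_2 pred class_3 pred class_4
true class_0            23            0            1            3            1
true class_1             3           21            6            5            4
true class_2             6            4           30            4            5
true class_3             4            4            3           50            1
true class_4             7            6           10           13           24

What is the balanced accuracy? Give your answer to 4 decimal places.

Balanced accuracy = mean of per-class recall.
  class_0: recall = 23/28 = 0.82143
  class_1: recall = 21/39 = 0.53846
  class_2: recall = 30/49 = 0.61224
  class_3: recall = 50/62 = 0.80645
  class_4: recall = 24/60 = 0.40000
Mean = (0.82143 + 0.53846 + 0.61224 + 0.80645 + 0.40000) / 5 = 0.6357

0.6357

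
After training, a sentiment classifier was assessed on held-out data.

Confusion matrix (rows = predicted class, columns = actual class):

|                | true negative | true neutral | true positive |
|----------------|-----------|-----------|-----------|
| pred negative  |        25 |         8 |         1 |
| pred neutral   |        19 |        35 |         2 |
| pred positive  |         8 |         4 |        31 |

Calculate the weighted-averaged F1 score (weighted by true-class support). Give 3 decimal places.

Per-class F1 score (2·TP/(2·TP+FP+FN)):
  negative: TP=25, FP=8+1=9, FN=19+8=27 → 50/86 = 0.5814
  neutral: TP=35, FP=19+2=21, FN=8+4=12 → 70/103 = 0.6796
  positive: TP=31, FP=8+4=12, FN=1+2=3 → 62/77 = 0.8052
Weighted-F1 score = Σ (supportᵢ/N)·F1 scoreᵢ with N=133: (52/133)·0.5814 + (47/133)·0.6796 + (34/133)·0.8052 = 0.673

0.673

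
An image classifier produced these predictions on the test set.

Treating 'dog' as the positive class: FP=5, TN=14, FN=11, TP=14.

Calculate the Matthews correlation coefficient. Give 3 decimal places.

MCC = (TP·TN − FP·FN) / √((TP+FP)(TP+FN)(TN+FP)(TN+FN))
Numerator = 14·14 − 5·11 = 141
Denominator = √(19·25·19·25) = √225625 = 475.0000
MCC = 141 / 475.0000 = 0.297

0.297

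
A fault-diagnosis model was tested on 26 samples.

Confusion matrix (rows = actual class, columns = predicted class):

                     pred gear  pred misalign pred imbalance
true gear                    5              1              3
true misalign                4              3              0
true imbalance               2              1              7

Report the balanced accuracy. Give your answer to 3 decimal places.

0.561

Balanced accuracy = mean of per-class recall.
  gear: recall = 5/9 = 0.5556
  misalign: recall = 3/7 = 0.4286
  imbalance: recall = 7/10 = 0.7000
Mean = (0.5556 + 0.4286 + 0.7000) / 3 = 0.561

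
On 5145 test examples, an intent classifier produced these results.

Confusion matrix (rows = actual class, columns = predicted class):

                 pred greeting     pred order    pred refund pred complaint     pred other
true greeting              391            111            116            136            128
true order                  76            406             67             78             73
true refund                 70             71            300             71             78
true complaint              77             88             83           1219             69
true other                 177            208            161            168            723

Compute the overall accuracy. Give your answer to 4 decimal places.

0.5907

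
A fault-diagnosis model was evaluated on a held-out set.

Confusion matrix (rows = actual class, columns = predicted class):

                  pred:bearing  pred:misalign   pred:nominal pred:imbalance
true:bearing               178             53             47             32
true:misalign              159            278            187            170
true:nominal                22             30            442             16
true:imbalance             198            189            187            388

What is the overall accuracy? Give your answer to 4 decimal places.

0.4992

Accuracy = trace / total = (178+278+442+388=1286) / 2576 = 1286/2576 = 0.4992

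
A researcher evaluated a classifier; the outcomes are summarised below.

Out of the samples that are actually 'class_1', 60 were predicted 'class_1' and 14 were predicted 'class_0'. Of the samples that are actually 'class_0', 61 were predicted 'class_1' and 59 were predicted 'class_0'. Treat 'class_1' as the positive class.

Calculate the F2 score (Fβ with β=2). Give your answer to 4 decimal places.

0.7194

Fβ = (1+β²)·TP / ((1+β²)·TP + β²·FN + FP), with β²=4
= 5·60 / (5·60 + 4·14 + 61) = 0.7194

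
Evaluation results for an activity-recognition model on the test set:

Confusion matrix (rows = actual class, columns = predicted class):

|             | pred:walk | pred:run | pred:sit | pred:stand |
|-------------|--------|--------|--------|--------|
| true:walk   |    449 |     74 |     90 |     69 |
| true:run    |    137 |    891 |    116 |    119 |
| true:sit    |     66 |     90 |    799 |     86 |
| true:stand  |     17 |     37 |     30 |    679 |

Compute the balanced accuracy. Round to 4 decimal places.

0.7553

Balanced accuracy = mean of per-class recall.
  walk: recall = 449/682 = 0.65836
  run: recall = 891/1263 = 0.70546
  sit: recall = 799/1041 = 0.76753
  stand: recall = 679/763 = 0.88991
Mean = (0.65836 + 0.70546 + 0.76753 + 0.88991) / 4 = 0.7553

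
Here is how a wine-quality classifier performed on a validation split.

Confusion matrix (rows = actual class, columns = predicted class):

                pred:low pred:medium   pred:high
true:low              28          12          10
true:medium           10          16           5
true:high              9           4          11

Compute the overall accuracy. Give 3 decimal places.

0.524

Accuracy = trace / total = (28+16+11=55) / 105 = 55/105 = 0.524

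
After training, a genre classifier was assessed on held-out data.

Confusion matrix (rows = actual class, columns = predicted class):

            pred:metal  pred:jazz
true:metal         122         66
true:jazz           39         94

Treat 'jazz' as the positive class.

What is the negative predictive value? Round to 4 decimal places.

NPV = TN/(TN+FN) = 122/(122+39) = 0.7578

0.7578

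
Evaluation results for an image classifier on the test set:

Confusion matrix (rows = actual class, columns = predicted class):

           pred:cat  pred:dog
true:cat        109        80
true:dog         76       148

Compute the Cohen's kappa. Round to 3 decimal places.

0.238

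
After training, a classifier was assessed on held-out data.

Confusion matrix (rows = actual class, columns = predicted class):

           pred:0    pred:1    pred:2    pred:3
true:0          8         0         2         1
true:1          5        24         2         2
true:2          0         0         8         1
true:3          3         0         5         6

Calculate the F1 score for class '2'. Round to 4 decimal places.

Treat '2' as positive and all other classes as negative.
F1 score = 2·TP/(2·TP+FP+FN).
2: TP=8, FP=2+2+5=9, FN=0+0+1=1 → 16/26 = 0.61538

0.6154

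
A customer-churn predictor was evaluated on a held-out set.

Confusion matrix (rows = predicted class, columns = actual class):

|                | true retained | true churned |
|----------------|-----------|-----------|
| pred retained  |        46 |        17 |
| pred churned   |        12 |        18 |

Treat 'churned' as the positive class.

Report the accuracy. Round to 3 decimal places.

Accuracy = (TP+TN)/N = (18+46)/93 = 0.688

0.688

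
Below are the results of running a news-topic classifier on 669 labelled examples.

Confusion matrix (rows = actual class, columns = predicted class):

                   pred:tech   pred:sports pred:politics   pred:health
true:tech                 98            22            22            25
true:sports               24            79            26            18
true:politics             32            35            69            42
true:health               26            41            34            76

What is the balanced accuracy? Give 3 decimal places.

Balanced accuracy = mean of per-class recall.
  tech: recall = 98/167 = 0.5868
  sports: recall = 79/147 = 0.5374
  politics: recall = 69/178 = 0.3876
  health: recall = 76/177 = 0.4294
Mean = (0.5868 + 0.5374 + 0.3876 + 0.4294) / 4 = 0.485

0.485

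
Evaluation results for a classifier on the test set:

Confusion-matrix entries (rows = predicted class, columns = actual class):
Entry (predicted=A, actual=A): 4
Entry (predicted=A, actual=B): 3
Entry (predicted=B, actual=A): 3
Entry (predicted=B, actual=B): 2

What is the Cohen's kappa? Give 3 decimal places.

-0.029

Observed agreement pₒ = trace/N = 6/12 = 0.5000
Expected agreement pₑ = Σ (rowᵢ·colᵢ)/N² = (7·7 + 5·5)/12² = 0.5139
κ = (pₒ − pₑ)/(1 − pₑ) = (0.5000 − 0.5139)/(1 − 0.5139) = -0.029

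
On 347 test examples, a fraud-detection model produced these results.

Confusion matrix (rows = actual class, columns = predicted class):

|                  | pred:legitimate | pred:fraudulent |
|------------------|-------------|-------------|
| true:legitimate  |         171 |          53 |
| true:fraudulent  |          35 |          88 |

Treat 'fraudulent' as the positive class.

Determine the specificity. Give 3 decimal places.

0.763

Specificity = TN/(TN+FP) = 171/(171+53) = 0.763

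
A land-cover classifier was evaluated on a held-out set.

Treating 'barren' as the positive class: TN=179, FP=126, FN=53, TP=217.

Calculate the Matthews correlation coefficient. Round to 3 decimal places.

0.397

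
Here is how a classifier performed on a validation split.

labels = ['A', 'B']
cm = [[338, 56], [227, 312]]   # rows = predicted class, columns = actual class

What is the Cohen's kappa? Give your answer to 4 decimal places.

Observed agreement pₒ = trace/N = 650/933 = 0.69668
Expected agreement pₑ = Σ (rowᵢ·colᵢ)/N² = (565·394 + 368·539)/933² = 0.48359
κ = (pₒ − pₑ)/(1 − pₑ) = (0.69668 − 0.48359)/(1 − 0.48359) = 0.4126

0.4126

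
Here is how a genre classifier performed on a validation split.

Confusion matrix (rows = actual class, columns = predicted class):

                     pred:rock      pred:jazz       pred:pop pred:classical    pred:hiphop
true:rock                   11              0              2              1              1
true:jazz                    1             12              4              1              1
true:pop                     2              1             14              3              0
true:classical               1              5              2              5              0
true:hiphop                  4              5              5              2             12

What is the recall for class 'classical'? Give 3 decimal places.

Take TP from the diagonal, FP from the rest of the 'classical' prediction marginal, FN from the rest of the 'classical' actual marginal.
recall = TP/(TP+FN).
classical: TP=5, FN=1+5+2+0=8 → 5/13 = 0.3846

0.385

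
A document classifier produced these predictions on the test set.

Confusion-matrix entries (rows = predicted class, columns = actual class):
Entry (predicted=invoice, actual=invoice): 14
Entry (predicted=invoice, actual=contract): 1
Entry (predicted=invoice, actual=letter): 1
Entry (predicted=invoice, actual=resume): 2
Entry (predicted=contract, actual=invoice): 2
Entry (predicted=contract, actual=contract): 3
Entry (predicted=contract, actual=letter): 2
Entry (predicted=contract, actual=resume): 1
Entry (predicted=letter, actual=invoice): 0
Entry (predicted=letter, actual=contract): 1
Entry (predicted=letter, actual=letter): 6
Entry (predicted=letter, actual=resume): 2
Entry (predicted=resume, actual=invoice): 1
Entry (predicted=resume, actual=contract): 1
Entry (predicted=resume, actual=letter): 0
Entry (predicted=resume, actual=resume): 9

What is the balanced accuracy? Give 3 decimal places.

Balanced accuracy = mean of per-class recall.
  invoice: recall = 14/17 = 0.8235
  contract: recall = 3/6 = 0.5000
  letter: recall = 6/9 = 0.6667
  resume: recall = 9/14 = 0.6429
Mean = (0.8235 + 0.5000 + 0.6667 + 0.6429) / 4 = 0.658

0.658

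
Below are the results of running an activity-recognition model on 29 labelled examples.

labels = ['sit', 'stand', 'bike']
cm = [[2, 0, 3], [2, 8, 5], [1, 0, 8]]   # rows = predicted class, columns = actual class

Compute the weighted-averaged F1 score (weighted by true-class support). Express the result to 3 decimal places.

Per-class F1 score (2·TP/(2·TP+FP+FN)):
  sit: TP=2, FP=0+3=3, FN=2+1=3 → 4/10 = 0.4000
  stand: TP=8, FP=2+5=7, FN=0+0=0 → 16/23 = 0.6957
  bike: TP=8, FP=1+0=1, FN=3+5=8 → 16/25 = 0.6400
Weighted-F1 score = Σ (supportᵢ/N)·F1 scoreᵢ with N=29: (5/29)·0.4000 + (8/29)·0.6957 + (16/29)·0.6400 = 0.614

0.614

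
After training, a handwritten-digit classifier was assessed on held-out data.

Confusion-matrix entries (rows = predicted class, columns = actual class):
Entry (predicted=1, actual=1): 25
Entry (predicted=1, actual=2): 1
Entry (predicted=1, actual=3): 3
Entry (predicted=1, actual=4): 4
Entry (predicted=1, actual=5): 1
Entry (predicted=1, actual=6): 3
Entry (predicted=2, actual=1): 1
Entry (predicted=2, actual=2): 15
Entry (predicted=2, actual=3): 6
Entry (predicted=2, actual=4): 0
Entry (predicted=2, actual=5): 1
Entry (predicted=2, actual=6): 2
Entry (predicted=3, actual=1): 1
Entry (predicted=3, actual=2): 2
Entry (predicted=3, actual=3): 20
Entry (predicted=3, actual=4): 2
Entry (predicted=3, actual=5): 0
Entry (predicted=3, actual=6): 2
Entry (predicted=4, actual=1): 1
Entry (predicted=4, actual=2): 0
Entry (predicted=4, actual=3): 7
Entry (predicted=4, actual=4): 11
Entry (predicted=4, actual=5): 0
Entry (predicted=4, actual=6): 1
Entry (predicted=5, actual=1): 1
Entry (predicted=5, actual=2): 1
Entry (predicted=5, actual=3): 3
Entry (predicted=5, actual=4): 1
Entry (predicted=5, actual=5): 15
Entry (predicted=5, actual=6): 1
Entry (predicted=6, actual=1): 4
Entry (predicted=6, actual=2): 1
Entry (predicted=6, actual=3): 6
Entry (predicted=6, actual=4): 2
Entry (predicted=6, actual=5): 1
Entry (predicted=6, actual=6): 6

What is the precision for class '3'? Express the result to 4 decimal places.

Treat '3' as positive and all other classes as negative.
precision = TP/(TP+FP).
3: TP=20, FP=1+2+2+0+2=7 → 20/27 = 0.74074

0.7407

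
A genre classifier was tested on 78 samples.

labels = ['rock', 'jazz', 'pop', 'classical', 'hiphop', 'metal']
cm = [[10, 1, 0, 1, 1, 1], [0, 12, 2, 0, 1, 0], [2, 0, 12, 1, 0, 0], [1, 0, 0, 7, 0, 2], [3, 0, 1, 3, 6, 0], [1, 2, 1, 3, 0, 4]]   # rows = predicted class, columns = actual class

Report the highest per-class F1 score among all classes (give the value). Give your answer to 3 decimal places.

Per-class F1 score (2·TP/(2·TP+FP+FN)):
  rock: TP=10, FP=1+0+1+1+1=4, FN=0+2+1+3+1=7 → 20/31 = 0.6452
  jazz: TP=12, FP=0+2+0+1+0=3, FN=1+0+0+0+2=3 → 24/30 = 0.8000
  pop: TP=12, FP=2+0+1+0+0=3, FN=0+2+0+1+1=4 → 24/31 = 0.7742
  classical: TP=7, FP=1+0+0+0+2=3, FN=1+0+1+3+3=8 → 14/25 = 0.5600
  hiphop: TP=6, FP=3+0+1+3+0=7, FN=1+1+0+0+0=2 → 12/21 = 0.5714
  metal: TP=4, FP=1+2+1+3+0=7, FN=1+0+0+2+0=3 → 8/18 = 0.4444
Highest is class 'jazz' with F1 score = 0.800.

0.800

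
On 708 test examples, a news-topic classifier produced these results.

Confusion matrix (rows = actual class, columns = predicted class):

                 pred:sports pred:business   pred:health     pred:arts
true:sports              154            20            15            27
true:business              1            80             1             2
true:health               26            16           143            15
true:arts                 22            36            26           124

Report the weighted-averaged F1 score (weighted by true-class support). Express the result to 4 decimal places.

Per-class F1 score (2·TP/(2·TP+FP+FN)):
  sports: TP=154, FP=1+26+22=49, FN=20+15+27=62 → 308/419 = 0.73508
  business: TP=80, FP=20+16+36=72, FN=1+1+2=4 → 160/236 = 0.67797
  health: TP=143, FP=15+1+26=42, FN=26+16+15=57 → 286/385 = 0.74286
  arts: TP=124, FP=27+2+15=44, FN=22+36+26=84 → 248/376 = 0.65957
Weighted-F1 score = Σ (supportᵢ/N)·F1 scoreᵢ with N=708: (216/708)·0.73508 + (84/708)·0.67797 + (200/708)·0.74286 + (208/708)·0.65957 = 0.7083

0.7083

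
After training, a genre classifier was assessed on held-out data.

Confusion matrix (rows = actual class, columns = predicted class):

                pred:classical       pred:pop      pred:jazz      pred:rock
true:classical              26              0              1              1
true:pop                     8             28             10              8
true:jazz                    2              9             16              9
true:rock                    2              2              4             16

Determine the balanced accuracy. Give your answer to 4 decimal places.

Balanced accuracy = mean of per-class recall.
  classical: recall = 26/28 = 0.92857
  pop: recall = 28/54 = 0.51852
  jazz: recall = 16/36 = 0.44444
  rock: recall = 16/24 = 0.66667
Mean = (0.92857 + 0.51852 + 0.44444 + 0.66667) / 4 = 0.6396

0.6396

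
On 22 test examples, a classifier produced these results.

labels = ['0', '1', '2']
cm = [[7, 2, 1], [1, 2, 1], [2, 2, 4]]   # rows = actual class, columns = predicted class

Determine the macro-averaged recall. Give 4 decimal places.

Per-class recall (TP/(TP+FN)):
  0: TP=7, FN=2+1=3 → 7/10 = 0.70000
  1: TP=2, FN=1+1=2 → 2/4 = 0.50000
  2: TP=4, FN=2+2=4 → 4/8 = 0.50000
Macro-recall = mean = (0.70000 + 0.50000 + 0.50000) / 3 = 0.5667

0.5667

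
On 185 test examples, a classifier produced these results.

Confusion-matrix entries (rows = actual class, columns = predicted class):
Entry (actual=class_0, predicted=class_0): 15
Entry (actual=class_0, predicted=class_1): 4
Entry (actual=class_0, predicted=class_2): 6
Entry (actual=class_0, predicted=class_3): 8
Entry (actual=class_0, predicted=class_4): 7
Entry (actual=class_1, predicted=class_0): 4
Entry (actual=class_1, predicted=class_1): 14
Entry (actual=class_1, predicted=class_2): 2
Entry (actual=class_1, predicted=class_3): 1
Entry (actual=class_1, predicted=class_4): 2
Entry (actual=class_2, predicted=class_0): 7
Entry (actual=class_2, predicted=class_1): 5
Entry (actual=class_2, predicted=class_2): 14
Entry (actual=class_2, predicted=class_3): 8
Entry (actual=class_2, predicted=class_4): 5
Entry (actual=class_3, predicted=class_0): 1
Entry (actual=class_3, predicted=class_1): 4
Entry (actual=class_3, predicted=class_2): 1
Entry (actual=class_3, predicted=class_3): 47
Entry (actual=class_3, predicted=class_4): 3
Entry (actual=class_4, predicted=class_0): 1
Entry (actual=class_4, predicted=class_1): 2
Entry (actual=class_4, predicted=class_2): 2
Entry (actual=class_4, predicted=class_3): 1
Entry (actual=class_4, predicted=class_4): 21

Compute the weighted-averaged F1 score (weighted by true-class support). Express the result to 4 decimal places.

0.5840

Per-class F1 score (2·TP/(2·TP+FP+FN)):
  class_0: TP=15, FP=4+7+1+1=13, FN=4+6+8+7=25 → 30/68 = 0.44118
  class_1: TP=14, FP=4+5+4+2=15, FN=4+2+1+2=9 → 28/52 = 0.53846
  class_2: TP=14, FP=6+2+1+2=11, FN=7+5+8+5=25 → 28/64 = 0.43750
  class_3: TP=47, FP=8+1+8+1=18, FN=1+4+1+3=9 → 94/121 = 0.77686
  class_4: TP=21, FP=7+2+5+3=17, FN=1+2+2+1=6 → 42/65 = 0.64615
Weighted-F1 score = Σ (supportᵢ/N)·F1 scoreᵢ with N=185: (40/185)·0.44118 + (23/185)·0.53846 + (39/185)·0.43750 + (56/185)·0.77686 + (27/185)·0.64615 = 0.5840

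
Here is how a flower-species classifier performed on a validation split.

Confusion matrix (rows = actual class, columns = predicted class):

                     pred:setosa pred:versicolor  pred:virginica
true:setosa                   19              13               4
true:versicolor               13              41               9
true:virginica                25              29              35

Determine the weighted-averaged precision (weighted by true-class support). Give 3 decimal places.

0.575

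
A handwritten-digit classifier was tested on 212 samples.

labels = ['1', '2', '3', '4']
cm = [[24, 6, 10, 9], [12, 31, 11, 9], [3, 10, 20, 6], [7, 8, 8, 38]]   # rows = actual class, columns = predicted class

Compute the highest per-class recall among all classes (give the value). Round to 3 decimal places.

Per-class recall (TP/(TP+FN)):
  1: TP=24, FN=6+10+9=25 → 24/49 = 0.4898
  2: TP=31, FN=12+11+9=32 → 31/63 = 0.4921
  3: TP=20, FN=3+10+6=19 → 20/39 = 0.5128
  4: TP=38, FN=7+8+8=23 → 38/61 = 0.6230
Highest is class '4' with recall = 0.623.

0.623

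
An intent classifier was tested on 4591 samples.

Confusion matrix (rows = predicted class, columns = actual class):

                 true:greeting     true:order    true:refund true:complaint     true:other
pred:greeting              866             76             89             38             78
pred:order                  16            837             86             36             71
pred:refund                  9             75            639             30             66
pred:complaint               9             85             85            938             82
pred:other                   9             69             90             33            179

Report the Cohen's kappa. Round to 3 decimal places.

0.686

Observed agreement pₒ = trace/N = 3459/4591 = 0.7534
Expected agreement pₑ = Σ (rowᵢ·colᵢ)/N² = (909·1147 + 1142·1046 + 989·819 + 1075·1199 + 476·380)/4591² = 0.2143
κ = (pₒ − pₑ)/(1 − pₑ) = (0.7534 − 0.2143)/(1 − 0.2143) = 0.686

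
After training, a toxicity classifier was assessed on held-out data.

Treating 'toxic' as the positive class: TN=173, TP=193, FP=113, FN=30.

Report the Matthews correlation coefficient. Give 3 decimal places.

MCC = (TP·TN − FP·FN) / √((TP+FP)(TP+FN)(TN+FP)(TN+FN))
Numerator = 193·173 − 113·30 = 29999
Denominator = √(306·223·286·203) = √3961761804 = 62942.5278
MCC = 29999 / 62942.5278 = 0.477

0.477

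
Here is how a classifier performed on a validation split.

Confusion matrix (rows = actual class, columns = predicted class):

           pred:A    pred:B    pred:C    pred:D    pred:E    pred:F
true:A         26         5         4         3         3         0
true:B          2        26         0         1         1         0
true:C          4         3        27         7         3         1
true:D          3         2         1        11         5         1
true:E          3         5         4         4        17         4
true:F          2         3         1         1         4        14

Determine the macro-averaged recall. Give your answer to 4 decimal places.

0.5998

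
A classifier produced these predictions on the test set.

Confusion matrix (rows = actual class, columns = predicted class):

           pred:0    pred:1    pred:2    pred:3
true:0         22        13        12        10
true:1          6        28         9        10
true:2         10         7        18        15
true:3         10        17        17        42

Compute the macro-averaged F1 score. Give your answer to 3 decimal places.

0.437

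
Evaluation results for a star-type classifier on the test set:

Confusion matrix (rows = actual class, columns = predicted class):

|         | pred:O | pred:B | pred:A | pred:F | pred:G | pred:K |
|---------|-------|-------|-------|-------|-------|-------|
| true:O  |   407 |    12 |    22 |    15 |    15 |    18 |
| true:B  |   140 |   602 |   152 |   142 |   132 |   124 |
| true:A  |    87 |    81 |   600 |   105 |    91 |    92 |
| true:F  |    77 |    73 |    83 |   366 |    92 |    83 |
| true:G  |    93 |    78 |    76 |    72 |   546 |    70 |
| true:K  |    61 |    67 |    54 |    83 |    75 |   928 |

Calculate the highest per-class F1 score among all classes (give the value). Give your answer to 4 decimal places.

0.7185

Per-class F1 score (2·TP/(2·TP+FP+FN)):
  O: TP=407, FP=140+87+77+93+61=458, FN=12+22+15+15+18=82 → 814/1354 = 0.60118
  B: TP=602, FP=12+81+73+78+67=311, FN=140+152+142+132+124=690 → 1204/2205 = 0.54603
  A: TP=600, FP=22+152+83+76+54=387, FN=87+81+105+91+92=456 → 1200/2043 = 0.58737
  F: TP=366, FP=15+142+105+72+83=417, FN=77+73+83+92+83=408 → 732/1557 = 0.47013
  G: TP=546, FP=15+132+91+92+75=405, FN=93+78+76+72+70=389 → 1092/1886 = 0.57900
  K: TP=928, FP=18+124+92+83+70=387, FN=61+67+54+83+75=340 → 1856/2583 = 0.71854
Highest is class 'K' with F1 score = 0.7185.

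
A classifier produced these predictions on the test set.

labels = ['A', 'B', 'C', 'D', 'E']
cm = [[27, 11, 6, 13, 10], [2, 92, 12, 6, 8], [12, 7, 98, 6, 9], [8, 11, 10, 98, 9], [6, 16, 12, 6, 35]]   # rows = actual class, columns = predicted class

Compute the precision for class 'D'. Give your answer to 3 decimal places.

Treat 'D' as positive and all other classes as negative.
precision = TP/(TP+FP).
D: TP=98, FP=13+6+6+6=31 → 98/129 = 0.7597

0.760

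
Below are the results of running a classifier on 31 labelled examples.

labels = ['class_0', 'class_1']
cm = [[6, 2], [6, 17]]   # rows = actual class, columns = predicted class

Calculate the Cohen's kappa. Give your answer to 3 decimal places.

0.421

Observed agreement pₒ = trace/N = 23/31 = 0.7419
Expected agreement pₑ = Σ (rowᵢ·colᵢ)/N² = (8·12 + 23·19)/31² = 0.5546
κ = (pₒ − pₑ)/(1 − pₑ) = (0.7419 − 0.5546)/(1 − 0.5546) = 0.421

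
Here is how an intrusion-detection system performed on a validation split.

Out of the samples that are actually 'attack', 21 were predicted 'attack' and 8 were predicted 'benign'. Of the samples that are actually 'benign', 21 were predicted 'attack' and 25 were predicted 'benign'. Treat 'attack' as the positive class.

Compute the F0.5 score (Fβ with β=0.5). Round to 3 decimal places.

Fβ = (1+β²)·TP / ((1+β²)·TP + β²·FN + FP), with β²=1/4
= 1.25·21 / (1.25·21 + 0.25·8 + 21) = 0.533

0.533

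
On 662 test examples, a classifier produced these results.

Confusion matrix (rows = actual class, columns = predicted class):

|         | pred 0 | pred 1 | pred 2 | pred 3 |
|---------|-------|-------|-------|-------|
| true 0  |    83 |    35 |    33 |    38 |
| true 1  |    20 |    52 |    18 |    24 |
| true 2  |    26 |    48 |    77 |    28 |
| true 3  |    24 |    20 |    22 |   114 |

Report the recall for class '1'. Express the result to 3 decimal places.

Take TP from the diagonal, FP from the rest of the '1' prediction marginal, FN from the rest of the '1' actual marginal.
recall = TP/(TP+FN).
1: TP=52, FN=20+18+24=62 → 52/114 = 0.4561

0.456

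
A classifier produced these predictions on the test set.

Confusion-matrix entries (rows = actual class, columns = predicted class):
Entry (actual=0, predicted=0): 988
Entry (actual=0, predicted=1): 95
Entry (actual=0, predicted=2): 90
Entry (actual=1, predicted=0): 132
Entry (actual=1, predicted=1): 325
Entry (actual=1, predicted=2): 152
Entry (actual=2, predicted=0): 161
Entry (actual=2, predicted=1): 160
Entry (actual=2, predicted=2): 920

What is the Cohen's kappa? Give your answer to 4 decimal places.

0.5911

Observed agreement pₒ = trace/N = 2233/3023 = 0.73867
Expected agreement pₑ = Σ (rowᵢ·colᵢ)/N² = (1173·1281 + 609·580 + 1241·1162)/3023² = 0.36088
κ = (pₒ − pₑ)/(1 − pₑ) = (0.73867 − 0.36088)/(1 − 0.36088) = 0.5911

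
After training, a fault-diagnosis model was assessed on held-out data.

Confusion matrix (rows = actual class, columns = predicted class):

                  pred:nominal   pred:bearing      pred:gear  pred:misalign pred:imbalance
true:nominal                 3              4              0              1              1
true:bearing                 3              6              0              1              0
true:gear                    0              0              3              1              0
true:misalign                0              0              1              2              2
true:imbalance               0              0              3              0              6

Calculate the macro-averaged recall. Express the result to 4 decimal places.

0.5500

Per-class recall (TP/(TP+FN)):
  nominal: TP=3, FN=4+0+1+1=6 → 3/9 = 0.33333
  bearing: TP=6, FN=3+0+1+0=4 → 6/10 = 0.60000
  gear: TP=3, FN=0+0+1+0=1 → 3/4 = 0.75000
  misalign: TP=2, FN=0+0+1+2=3 → 2/5 = 0.40000
  imbalance: TP=6, FN=0+0+3+0=3 → 6/9 = 0.66667
Macro-recall = mean = (0.33333 + 0.60000 + 0.75000 + 0.40000 + 0.66667) / 5 = 0.5500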